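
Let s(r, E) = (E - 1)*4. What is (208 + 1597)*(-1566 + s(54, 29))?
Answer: -2624470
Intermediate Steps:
s(r, E) = -4 + 4*E (s(r, E) = (-1 + E)*4 = -4 + 4*E)
(208 + 1597)*(-1566 + s(54, 29)) = (208 + 1597)*(-1566 + (-4 + 4*29)) = 1805*(-1566 + (-4 + 116)) = 1805*(-1566 + 112) = 1805*(-1454) = -2624470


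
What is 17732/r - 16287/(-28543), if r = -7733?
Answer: -34561555/20065729 ≈ -1.7224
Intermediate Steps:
17732/r - 16287/(-28543) = 17732/(-7733) - 16287/(-28543) = 17732*(-1/7733) - 16287*(-1/28543) = -1612/703 + 16287/28543 = -34561555/20065729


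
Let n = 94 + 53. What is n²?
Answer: 21609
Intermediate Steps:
n = 147
n² = 147² = 21609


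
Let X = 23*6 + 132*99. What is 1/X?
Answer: 1/13206 ≈ 7.5723e-5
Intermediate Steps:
X = 13206 (X = 138 + 13068 = 13206)
1/X = 1/13206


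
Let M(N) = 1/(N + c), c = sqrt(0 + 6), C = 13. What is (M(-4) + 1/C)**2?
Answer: 1389/8450 + 21*sqrt(6)/325 ≈ 0.32265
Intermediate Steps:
c = sqrt(6) ≈ 2.4495
M(N) = 1/(N + sqrt(6))
(M(-4) + 1/C)**2 = (1/(-4 + sqrt(6)) + 1/13)**2 = (1/13 + 1/(-4 + sqrt(6)))**2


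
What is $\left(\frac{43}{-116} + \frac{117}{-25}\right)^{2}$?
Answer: $\frac{214534609}{8410000} \approx 25.509$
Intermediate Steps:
$\left(\frac{43}{-116} + \frac{117}{-25}\right)^{2} = \left(43 \left(- \frac{1}{116}\right) + 117 \left(- \frac{1}{25}\right)\right)^{2} = \left(- \frac{43}{116} - \frac{117}{25}\right)^{2} = \left(- \frac{14647}{2900}\right)^{2} = \frac{214534609}{8410000}$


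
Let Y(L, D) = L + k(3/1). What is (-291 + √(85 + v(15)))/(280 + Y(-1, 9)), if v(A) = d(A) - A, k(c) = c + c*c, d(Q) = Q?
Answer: -1 + √85/291 ≈ -0.96832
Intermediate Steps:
k(c) = c + c²
Y(L, D) = 12 + L (Y(L, D) = L + (3/1)*(1 + 3/1) = L + (3*1)*(1 + 3*1) = L + 3*(1 + 3) = L + 3*4 = L + 12 = 12 + L)
v(A) = 0 (v(A) = A - A = 0)
(-291 + √(85 + v(15)))/(280 + Y(-1, 9)) = (-291 + √(85 + 0))/(280 + (12 - 1)) = (-291 + √85)/(280 + 11) = (-291 + √85)/291 = (-291 + √85)*(1/291) = -1 + √85/291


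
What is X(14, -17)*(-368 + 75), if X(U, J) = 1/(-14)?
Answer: 293/14 ≈ 20.929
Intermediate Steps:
X(U, J) = -1/14
X(14, -17)*(-368 + 75) = -(-368 + 75)/14 = -1/14*(-293) = 293/14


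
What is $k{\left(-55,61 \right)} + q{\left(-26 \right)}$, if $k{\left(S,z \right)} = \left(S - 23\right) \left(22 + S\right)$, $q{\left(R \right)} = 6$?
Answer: $2580$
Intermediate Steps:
$k{\left(S,z \right)} = \left(-23 + S\right) \left(22 + S\right)$
$k{\left(-55,61 \right)} + q{\left(-26 \right)} = \left(-506 + \left(-55\right)^{2} - -55\right) + 6 = \left(-506 + 3025 + 55\right) + 6 = 2574 + 6 = 2580$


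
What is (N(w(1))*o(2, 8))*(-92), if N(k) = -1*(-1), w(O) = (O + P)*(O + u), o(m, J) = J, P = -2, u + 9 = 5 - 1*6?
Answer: -736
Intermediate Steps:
u = -10 (u = -9 + (5 - 1*6) = -9 + (5 - 6) = -9 - 1 = -10)
w(O) = (-10 + O)*(-2 + O) (w(O) = (O - 2)*(O - 10) = (-2 + O)*(-10 + O) = (-10 + O)*(-2 + O))
N(k) = 1
(N(w(1))*o(2, 8))*(-92) = (1*8)*(-92) = 8*(-92) = -736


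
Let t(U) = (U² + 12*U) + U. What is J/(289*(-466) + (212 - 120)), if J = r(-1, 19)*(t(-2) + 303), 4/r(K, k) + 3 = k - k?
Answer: 562/201873 ≈ 0.0027839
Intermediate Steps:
r(K, k) = -4/3 (r(K, k) = 4/(-3 + (k - k)) = 4/(-3 + 0) = 4/(-3) = 4*(-⅓) = -4/3)
t(U) = U² + 13*U
J = -1124/3 (J = -4*(-2*(13 - 2) + 303)/3 = -4*(-2*11 + 303)/3 = -4*(-22 + 303)/3 = -4/3*281 = -1124/3 ≈ -374.67)
J/(289*(-466) + (212 - 120)) = -1124/(3*(289*(-466) + (212 - 120))) = -1124/(3*(-134674 + 92)) = -1124/3/(-134582) = -1124/3*(-1/134582) = 562/201873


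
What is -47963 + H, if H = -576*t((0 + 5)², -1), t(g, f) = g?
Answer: -62363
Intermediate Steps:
H = -14400 (H = -576*(0 + 5)² = -576*5² = -576*25 = -14400)
-47963 + H = -47963 - 14400 = -62363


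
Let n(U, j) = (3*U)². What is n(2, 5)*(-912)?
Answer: -32832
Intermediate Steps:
n(U, j) = 9*U²
n(2, 5)*(-912) = (9*2²)*(-912) = (9*4)*(-912) = 36*(-912) = -32832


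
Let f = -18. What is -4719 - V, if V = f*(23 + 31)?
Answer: -3747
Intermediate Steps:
V = -972 (V = -18*(23 + 31) = -18*54 = -972)
-4719 - V = -4719 - 1*(-972) = -4719 + 972 = -3747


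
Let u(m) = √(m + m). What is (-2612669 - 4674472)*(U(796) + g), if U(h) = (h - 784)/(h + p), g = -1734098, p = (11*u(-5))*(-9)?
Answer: 4622638605863478618/365813 - 4328561754*I*√10/365813 ≈ 1.2637e+13 - 37418.0*I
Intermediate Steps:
u(m) = √2*√m (u(m) = √(2*m) = √2*√m)
p = -99*I*√10 (p = (11*(√2*√(-5)))*(-9) = (11*(√2*(I*√5)))*(-9) = (11*(I*√10))*(-9) = (11*I*√10)*(-9) = -99*I*√10 ≈ -313.07*I)
U(h) = (-784 + h)/(h - 99*I*√10) (U(h) = (h - 784)/(h - 99*I*√10) = (-784 + h)/(h - 99*I*√10))
(-2612669 - 4674472)*(U(796) + g) = (-2612669 - 4674472)*((-784 + 796)/(796 - 99*I*√10) - 1734098) = -7287141*(12/(796 - 99*I*√10) - 1734098) = -7287141*(-1734098 + 12/(796 - 99*I*√10)) = 12636616633818 - 87445692/(796 - 99*I*√10)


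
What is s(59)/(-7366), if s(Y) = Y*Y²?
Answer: -205379/7366 ≈ -27.882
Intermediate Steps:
s(Y) = Y³
s(59)/(-7366) = 59³/(-7366) = 205379*(-1/7366) = -205379/7366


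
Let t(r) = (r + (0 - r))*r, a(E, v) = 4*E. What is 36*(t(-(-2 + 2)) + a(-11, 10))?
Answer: -1584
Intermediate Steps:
t(r) = 0 (t(r) = (r - r)*r = 0*r = 0)
36*(t(-(-2 + 2)) + a(-11, 10)) = 36*(0 + 4*(-11)) = 36*(0 - 44) = 36*(-44) = -1584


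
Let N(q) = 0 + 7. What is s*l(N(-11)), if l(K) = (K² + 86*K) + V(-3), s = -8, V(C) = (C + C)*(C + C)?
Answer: -5496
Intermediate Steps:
V(C) = 4*C² (V(C) = (2*C)*(2*C) = 4*C²)
N(q) = 7
l(K) = 36 + K² + 86*K (l(K) = (K² + 86*K) + 4*(-3)² = (K² + 86*K) + 4*9 = (K² + 86*K) + 36 = 36 + K² + 86*K)
s*l(N(-11)) = -8*(36 + 7² + 86*7) = -8*(36 + 49 + 602) = -8*687 = -5496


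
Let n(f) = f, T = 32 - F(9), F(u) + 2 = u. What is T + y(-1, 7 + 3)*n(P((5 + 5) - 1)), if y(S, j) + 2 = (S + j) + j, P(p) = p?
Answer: 178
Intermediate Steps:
F(u) = -2 + u
y(S, j) = -2 + S + 2*j (y(S, j) = -2 + ((S + j) + j) = -2 + (S + 2*j) = -2 + S + 2*j)
T = 25 (T = 32 - (-2 + 9) = 32 - 1*7 = 32 - 7 = 25)
T + y(-1, 7 + 3)*n(P((5 + 5) - 1)) = 25 + (-2 - 1 + 2*(7 + 3))*((5 + 5) - 1) = 25 + (-2 - 1 + 2*10)*(10 - 1) = 25 + (-2 - 1 + 20)*9 = 25 + 17*9 = 25 + 153 = 178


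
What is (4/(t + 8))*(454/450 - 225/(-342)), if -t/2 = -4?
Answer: 14251/34200 ≈ 0.41670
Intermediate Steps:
t = 8 (t = -2*(-4) = 8)
(4/(t + 8))*(454/450 - 225/(-342)) = (4/(8 + 8))*(454/450 - 225/(-342)) = (4/16)*(454*(1/450) - 225*(-1/342)) = (4*(1/16))*(227/225 + 25/38) = (1/4)*(14251/8550) = 14251/34200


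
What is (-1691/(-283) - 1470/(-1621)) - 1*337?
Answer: -151439270/458743 ≈ -330.12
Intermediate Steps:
(-1691/(-283) - 1470/(-1621)) - 1*337 = (-1691*(-1/283) - 1470*(-1/1621)) - 337 = (1691/283 + 1470/1621) - 337 = 3157121/458743 - 337 = -151439270/458743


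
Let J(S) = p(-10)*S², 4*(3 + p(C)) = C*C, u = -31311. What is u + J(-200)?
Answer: 848689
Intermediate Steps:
p(C) = -3 + C²/4 (p(C) = -3 + (C*C)/4 = -3 + C²/4)
J(S) = 22*S² (J(S) = (-3 + (¼)*(-10)²)*S² = (-3 + (¼)*100)*S² = (-3 + 25)*S² = 22*S²)
u + J(-200) = -31311 + 22*(-200)² = -31311 + 22*40000 = -31311 + 880000 = 848689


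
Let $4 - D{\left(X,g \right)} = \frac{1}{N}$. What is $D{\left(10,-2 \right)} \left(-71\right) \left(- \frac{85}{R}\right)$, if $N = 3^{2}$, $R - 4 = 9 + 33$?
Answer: $\frac{211225}{414} \approx 510.21$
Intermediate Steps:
$R = 46$ ($R = 4 + \left(9 + 33\right) = 4 + 42 = 46$)
$N = 9$
$D{\left(X,g \right)} = \frac{35}{9}$ ($D{\left(X,g \right)} = 4 - \frac{1}{9} = \frac{35}{9}$)
$D{\left(10,-2 \right)} \left(-71\right) \left(- \frac{85}{R}\right) = \frac{35}{9} \left(-71\right) \left(- \frac{85}{46}\right) = - \frac{2485 \left(\left(-85\right) \frac{1}{46}\right)}{9} = \left(- \frac{2485}{9}\right) \left(- \frac{85}{46}\right) = \frac{211225}{414}$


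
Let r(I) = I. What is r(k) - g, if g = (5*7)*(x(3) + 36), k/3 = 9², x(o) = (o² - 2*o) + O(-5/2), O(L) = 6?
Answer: -1332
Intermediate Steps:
x(o) = 6 + o² - 2*o (x(o) = (o² - 2*o) + 6 = 6 + o² - 2*o)
k = 243 (k = 3*9² = 3*81 = 243)
g = 1575 (g = (5*7)*((6 + 3² - 2*3) + 36) = 35*((6 + 9 - 6) + 36) = 35*(9 + 36) = 35*45 = 1575)
r(k) - g = 243 - 1*1575 = 243 - 1575 = -1332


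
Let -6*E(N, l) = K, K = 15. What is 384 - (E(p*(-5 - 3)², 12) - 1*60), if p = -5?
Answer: 893/2 ≈ 446.50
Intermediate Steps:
E(N, l) = -5/2 (E(N, l) = -⅙*15 = -5/2)
384 - (E(p*(-5 - 3)², 12) - 1*60) = 384 - (-5/2 - 1*60) = 384 - (-5/2 - 60) = 384 - 1*(-125/2) = 384 + 125/2 = 893/2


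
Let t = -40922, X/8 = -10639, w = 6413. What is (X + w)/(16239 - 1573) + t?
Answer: -600240751/14666 ≈ -40927.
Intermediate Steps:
X = -85112 (X = 8*(-10639) = -85112)
(X + w)/(16239 - 1573) + t = (-85112 + 6413)/(16239 - 1573) - 40922 = -78699/14666 - 40922 = -600240751/14666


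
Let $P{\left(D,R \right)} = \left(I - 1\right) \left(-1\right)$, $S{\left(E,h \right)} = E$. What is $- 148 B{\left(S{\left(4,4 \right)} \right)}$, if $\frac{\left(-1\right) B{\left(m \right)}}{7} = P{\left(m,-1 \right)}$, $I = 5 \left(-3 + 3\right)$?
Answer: $1036$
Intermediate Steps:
$I = 0$ ($I = 5 \cdot 0 = 0$)
$P{\left(D,R \right)} = 1$ ($P{\left(D,R \right)} = \left(0 - 1\right) \left(-1\right) = \left(-1\right) \left(-1\right) = 1$)
$B{\left(m \right)} = -7$ ($B{\left(m \right)} = \left(-7\right) 1 = -7$)
$- 148 B{\left(S{\left(4,4 \right)} \right)} = \left(-148\right) \left(-7\right) = 1036$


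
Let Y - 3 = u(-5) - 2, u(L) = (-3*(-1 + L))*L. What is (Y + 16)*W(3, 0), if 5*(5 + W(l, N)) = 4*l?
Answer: 949/5 ≈ 189.80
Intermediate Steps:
u(L) = L*(3 - 3*L) (u(L) = (3 - 3*L)*L = L*(3 - 3*L))
W(l, N) = -5 + 4*l/5 (W(l, N) = -5 + (4*l)/5 = -5 + 4*l/5)
Y = -89 (Y = 3 + (3*(-5)*(1 - 1*(-5)) - 2) = 3 + (3*(-5)*(1 + 5) - 2) = 3 + (3*(-5)*6 - 2) = 3 + (-90 - 2) = 3 - 92 = -89)
(Y + 16)*W(3, 0) = (-89 + 16)*(-5 + (⅘)*3) = -73*(-5 + 12/5) = -73*(-13/5) = 949/5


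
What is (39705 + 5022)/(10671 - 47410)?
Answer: -44727/36739 ≈ -1.2174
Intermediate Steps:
(39705 + 5022)/(10671 - 47410) = 44727/(-36739) = 44727*(-1/36739) = -44727/36739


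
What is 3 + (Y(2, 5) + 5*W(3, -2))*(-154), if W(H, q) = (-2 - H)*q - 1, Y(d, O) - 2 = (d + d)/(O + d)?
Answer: -7323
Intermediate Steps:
Y(d, O) = 2 + 2*d/(O + d) (Y(d, O) = 2 + (d + d)/(O + d) = 2 + (2*d)/(O + d) = 2 + 2*d/(O + d))
W(H, q) = -1 + q*(-2 - H) (W(H, q) = q*(-2 - H) - 1 = -1 + q*(-2 - H))
3 + (Y(2, 5) + 5*W(3, -2))*(-154) = 3 + (2*(5 + 2*2)/(5 + 2) + 5*(-1 - 2*(-2) - 1*3*(-2)))*(-154) = 3 + (2*(5 + 4)/7 + 5*(-1 + 4 + 6))*(-154) = 3 + (2*(1/7)*9 + 5*9)*(-154) = 3 + (18/7 + 45)*(-154) = 3 + (333/7)*(-154) = 3 - 7326 = -7323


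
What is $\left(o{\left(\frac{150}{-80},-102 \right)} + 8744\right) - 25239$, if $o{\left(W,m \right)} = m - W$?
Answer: $- \frac{132761}{8} \approx -16595.0$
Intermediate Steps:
$\left(o{\left(\frac{150}{-80},-102 \right)} + 8744\right) - 25239 = \left(\left(-102 - \frac{150}{-80}\right) + 8744\right) - 25239 = \left(\left(-102 - 150 \left(- \frac{1}{80}\right)\right) + 8744\right) - 25239 = \left(\left(-102 - - \frac{15}{8}\right) + 8744\right) - 25239 = \left(\left(-102 + \frac{15}{8}\right) + 8744\right) - 25239 = \left(- \frac{801}{8} + 8744\right) - 25239 = \frac{69151}{8} - 25239 = - \frac{132761}{8}$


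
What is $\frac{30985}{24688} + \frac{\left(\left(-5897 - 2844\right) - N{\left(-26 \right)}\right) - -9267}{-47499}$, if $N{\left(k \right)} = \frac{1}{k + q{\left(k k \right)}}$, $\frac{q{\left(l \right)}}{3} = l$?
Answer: $\frac{486743136657}{391275989104} \approx 1.244$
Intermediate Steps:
$q{\left(l \right)} = 3 l$
$N{\left(k \right)} = \frac{1}{k + 3 k^{2}}$ ($N{\left(k \right)} = \frac{1}{k + 3 k k} = \frac{1}{k + 3 k^{2}}$)
$\frac{30985}{24688} + \frac{\left(\left(-5897 - 2844\right) - N{\left(-26 \right)}\right) - -9267}{-47499} = \frac{30985}{24688} + \frac{\left(\left(-5897 - 2844\right) - \frac{1}{\left(-26\right) \left(1 + 3 \left(-26\right)\right)}\right) - -9267}{-47499} = 30985 \cdot \frac{1}{24688} + \left(\left(\left(-5897 - 2844\right) - - \frac{1}{26 \left(1 - 78\right)}\right) + 9267\right) \left(- \frac{1}{47499}\right) = \frac{30985}{24688} + \left(\left(-8741 - - \frac{1}{26 \left(-77\right)}\right) + 9267\right) \left(- \frac{1}{47499}\right) = \frac{30985}{24688} + \left(\left(-8741 - \left(- \frac{1}{26}\right) \left(- \frac{1}{77}\right)\right) + 9267\right) \left(- \frac{1}{47499}\right) = \frac{30985}{24688} + \left(\left(-8741 - \frac{1}{2002}\right) + 9267\right) \left(- \frac{1}{47499}\right) = \frac{30985}{24688} + \left(- \frac{17499483}{2002} + 9267\right) \left(- \frac{1}{47499}\right) = \frac{30985}{24688} + \frac{1053051}{2002} \left(- \frac{1}{47499}\right) = \frac{30985}{24688} - \frac{351017}{31697666} = \frac{486743136657}{391275989104}$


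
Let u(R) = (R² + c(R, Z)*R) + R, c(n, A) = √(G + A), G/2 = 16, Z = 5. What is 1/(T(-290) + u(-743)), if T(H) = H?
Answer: 551016/303598206443 + 743*√37/303598206443 ≈ 1.8298e-6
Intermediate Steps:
G = 32 (G = 2*16 = 32)
c(n, A) = √(32 + A)
u(R) = R + R² + R*√37 (u(R) = (R² + √(32 + 5)*R) + R = (R² + √37*R) + R = (R² + R*√37) + R = R + R² + R*√37)
1/(T(-290) + u(-743)) = 1/(-290 - 743*(1 - 743 + √37)) = 1/(-290 - 743*(-742 + √37)) = 1/(-290 + (551306 - 743*√37)) = 1/(551016 - 743*√37)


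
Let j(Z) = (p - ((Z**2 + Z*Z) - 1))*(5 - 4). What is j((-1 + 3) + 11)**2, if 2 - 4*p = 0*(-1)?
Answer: 452929/4 ≈ 1.1323e+5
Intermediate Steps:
p = 1/2 (p = 1/2 - 0*(-1) = 1/2 - 1/4*0 = 1/2 + 0 = 1/2 ≈ 0.50000)
j(Z) = 3/2 - 2*Z**2 (j(Z) = (1/2 - ((Z**2 + Z*Z) - 1))*(5 - 4) = (1/2 - ((Z**2 + Z**2) - 1))*1 = (1/2 - (2*Z**2 - 1))*1 = (1/2 - (-1 + 2*Z**2))*1 = (1/2 + (1 - 2*Z**2))*1 = (3/2 - 2*Z**2)*1 = 3/2 - 2*Z**2)
j((-1 + 3) + 11)**2 = (3/2 - 2*((-1 + 3) + 11)**2)**2 = (3/2 - 2*(2 + 11)**2)**2 = (3/2 - 2*13**2)**2 = (3/2 - 2*169)**2 = (3/2 - 338)**2 = (-673/2)**2 = 452929/4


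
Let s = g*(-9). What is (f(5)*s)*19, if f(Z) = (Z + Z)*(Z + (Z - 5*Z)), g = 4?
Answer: 102600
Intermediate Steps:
f(Z) = -6*Z² (f(Z) = (2*Z)*(Z - 4*Z) = (2*Z)*(-3*Z) = -6*Z²)
s = -36 (s = 4*(-9) = -36)
(f(5)*s)*19 = (-6*5²*(-36))*19 = (-6*25*(-36))*19 = -150*(-36)*19 = 5400*19 = 102600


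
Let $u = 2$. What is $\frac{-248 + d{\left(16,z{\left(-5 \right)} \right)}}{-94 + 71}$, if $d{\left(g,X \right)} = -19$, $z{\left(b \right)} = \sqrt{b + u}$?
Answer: $\frac{267}{23} \approx 11.609$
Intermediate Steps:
$z{\left(b \right)} = \sqrt{2 + b}$ ($z{\left(b \right)} = \sqrt{b + 2} = \sqrt{2 + b}$)
$\frac{-248 + d{\left(16,z{\left(-5 \right)} \right)}}{-94 + 71} = \frac{-248 - 19}{-94 + 71} = - \frac{267}{-23} = \left(-267\right) \left(- \frac{1}{23}\right) = \frac{267}{23}$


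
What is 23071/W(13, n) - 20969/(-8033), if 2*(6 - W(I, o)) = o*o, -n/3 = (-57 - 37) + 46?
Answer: 31951435/83237946 ≈ 0.38386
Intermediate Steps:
n = 144 (n = -3*((-57 - 37) + 46) = -3*(-94 + 46) = -3*(-48) = 144)
W(I, o) = 6 - o²/2 (W(I, o) = 6 - o*o/2 = 6 - o²/2)
23071/W(13, n) - 20969/(-8033) = 23071/(6 - ½*144²) - 20969/(-8033) = 23071/(6 - ½*20736) - 20969*(-1/8033) = 23071/(6 - 10368) + 20969/8033 = 23071/(-10362) + 20969/8033 = 23071*(-1/10362) + 20969/8033 = -23071/10362 + 20969/8033 = 31951435/83237946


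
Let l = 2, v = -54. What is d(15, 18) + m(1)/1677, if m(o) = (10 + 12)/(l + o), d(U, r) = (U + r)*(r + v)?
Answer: -5976806/5031 ≈ -1188.0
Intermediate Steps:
d(U, r) = (-54 + r)*(U + r) (d(U, r) = (U + r)*(r - 54) = (U + r)*(-54 + r) = (-54 + r)*(U + r))
m(o) = 22/(2 + o) (m(o) = (10 + 12)/(2 + o) = 22/(2 + o))
d(15, 18) + m(1)/1677 = (18**2 - 54*15 - 54*18 + 15*18) + (22/(2 + 1))/1677 = (324 - 810 - 972 + 270) + (22/3)*(1/1677) = -1188 + (22*(1/3))*(1/1677) = -1188 + (22/3)*(1/1677) = -1188 + 22/5031 = -5976806/5031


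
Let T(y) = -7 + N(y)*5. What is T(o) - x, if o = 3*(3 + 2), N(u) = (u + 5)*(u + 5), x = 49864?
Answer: -47871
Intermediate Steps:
N(u) = (5 + u)² (N(u) = (5 + u)*(5 + u) = (5 + u)²)
o = 15 (o = 3*5 = 15)
T(y) = -7 + 5*(5 + y)² (T(y) = -7 + (5 + y)²*5 = -7 + 5*(5 + y)²)
T(o) - x = (-7 + 5*(5 + 15)²) - 1*49864 = (-7 + 5*20²) - 49864 = (-7 + 5*400) - 49864 = (-7 + 2000) - 49864 = 1993 - 49864 = -47871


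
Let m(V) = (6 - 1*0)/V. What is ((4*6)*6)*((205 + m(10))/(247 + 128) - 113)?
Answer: -10120656/625 ≈ -16193.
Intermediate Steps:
m(V) = 6/V (m(V) = (6 + 0)/V = 6/V)
((4*6)*6)*((205 + m(10))/(247 + 128) - 113) = ((4*6)*6)*((205 + 6/10)/(247 + 128) - 113) = (24*6)*((205 + 6*(1/10))/375 - 113) = 144*((205 + 3/5)*(1/375) - 113) = 144*((1028/5)*(1/375) - 113) = 144*(1028/1875 - 113) = 144*(-210847/1875) = -10120656/625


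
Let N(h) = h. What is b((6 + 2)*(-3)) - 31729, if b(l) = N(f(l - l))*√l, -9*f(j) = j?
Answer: -31729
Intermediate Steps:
f(j) = -j/9
b(l) = 0 (b(l) = (-(l - l)/9)*√l = (-⅑*0)*√l = 0*√l = 0)
b((6 + 2)*(-3)) - 31729 = 0 - 31729 = -31729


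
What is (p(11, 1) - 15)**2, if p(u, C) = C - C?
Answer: 225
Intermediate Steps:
p(u, C) = 0
(p(11, 1) - 15)**2 = (0 - 15)**2 = (-15)**2 = 225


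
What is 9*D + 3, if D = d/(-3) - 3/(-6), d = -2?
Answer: 27/2 ≈ 13.500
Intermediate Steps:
D = 7/6 (D = -2/(-3) - 3/(-6) = -2*(-⅓) - 3*(-⅙) = ⅔ + ½ = 7/6 ≈ 1.1667)
9*D + 3 = 9*(7/6) + 3 = 21/2 + 3 = 27/2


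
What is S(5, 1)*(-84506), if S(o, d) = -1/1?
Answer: 84506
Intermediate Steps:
S(o, d) = -1 (S(o, d) = -1*1 = -1)
S(5, 1)*(-84506) = -1*(-84506) = 84506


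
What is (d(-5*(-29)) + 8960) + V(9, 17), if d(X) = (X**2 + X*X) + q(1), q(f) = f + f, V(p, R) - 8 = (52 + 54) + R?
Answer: 51143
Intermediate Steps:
V(p, R) = 114 + R (V(p, R) = 8 + ((52 + 54) + R) = 8 + (106 + R) = 114 + R)
q(f) = 2*f
d(X) = 2 + 2*X**2 (d(X) = (X**2 + X*X) + 2*1 = (X**2 + X**2) + 2 = 2*X**2 + 2 = 2 + 2*X**2)
(d(-5*(-29)) + 8960) + V(9, 17) = ((2 + 2*(-5*(-29))**2) + 8960) + (114 + 17) = ((2 + 2*145**2) + 8960) + 131 = ((2 + 2*21025) + 8960) + 131 = ((2 + 42050) + 8960) + 131 = (42052 + 8960) + 131 = 51012 + 131 = 51143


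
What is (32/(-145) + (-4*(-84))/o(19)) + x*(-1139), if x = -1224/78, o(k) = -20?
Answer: 33659536/1885 ≈ 17857.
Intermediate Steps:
x = -204/13 (x = -1224*1/78 = -204/13 ≈ -15.692)
(32/(-145) + (-4*(-84))/o(19)) + x*(-1139) = (32/(-145) - 4*(-84)/(-20)) - 204/13*(-1139) = (32*(-1/145) + 336*(-1/20)) + 232356/13 = (-32/145 - 84/5) + 232356/13 = -2468/145 + 232356/13 = 33659536/1885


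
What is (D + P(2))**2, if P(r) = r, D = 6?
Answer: 64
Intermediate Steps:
(D + P(2))**2 = (6 + 2)**2 = 8**2 = 64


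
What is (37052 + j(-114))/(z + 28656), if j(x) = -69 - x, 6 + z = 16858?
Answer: 37097/45508 ≈ 0.81518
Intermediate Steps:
z = 16852 (z = -6 + 16858 = 16852)
(37052 + j(-114))/(z + 28656) = (37052 + (-69 - 1*(-114)))/(16852 + 28656) = (37052 + (-69 + 114))/45508 = (37052 + 45)*(1/45508) = 37097*(1/45508) = 37097/45508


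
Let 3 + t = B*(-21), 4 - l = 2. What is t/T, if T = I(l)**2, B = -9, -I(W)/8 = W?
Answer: 93/128 ≈ 0.72656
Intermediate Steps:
l = 2 (l = 4 - 1*2 = 4 - 2 = 2)
I(W) = -8*W
t = 186 (t = -3 - 9*(-21) = -3 + 189 = 186)
T = 256 (T = (-8*2)**2 = (-16)**2 = 256)
t/T = 186/256 = 186*(1/256) = 93/128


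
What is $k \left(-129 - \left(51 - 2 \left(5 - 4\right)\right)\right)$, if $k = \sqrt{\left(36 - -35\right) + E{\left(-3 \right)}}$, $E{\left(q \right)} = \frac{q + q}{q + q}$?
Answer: $- 1068 \sqrt{2} \approx -1510.4$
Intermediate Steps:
$E{\left(q \right)} = 1$ ($E{\left(q \right)} = \frac{2 q}{2 q} = 2 q \frac{1}{2 q} = 1$)
$k = 6 \sqrt{2}$ ($k = \sqrt{\left(36 - -35\right) + 1} = \sqrt{\left(36 + 35\right) + 1} = \sqrt{71 + 1} = \sqrt{72} = 6 \sqrt{2} \approx 8.4853$)
$k \left(-129 - \left(51 - 2 \left(5 - 4\right)\right)\right) = 6 \sqrt{2} \left(-129 - \left(51 - 2 \left(5 - 4\right)\right)\right) = 6 \sqrt{2} \left(-129 + \left(-51 + 2 \cdot 1\right)\right) = 6 \sqrt{2} \left(-129 + \left(-51 + 2\right)\right) = 6 \sqrt{2} \left(-129 - 49\right) = 6 \sqrt{2} \left(-178\right) = - 1068 \sqrt{2}$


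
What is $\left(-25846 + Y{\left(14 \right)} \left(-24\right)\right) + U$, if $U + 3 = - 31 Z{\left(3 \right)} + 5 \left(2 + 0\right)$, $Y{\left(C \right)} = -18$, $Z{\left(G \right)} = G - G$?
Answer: $-25407$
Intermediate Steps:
$Z{\left(G \right)} = 0$
$U = 7$ ($U = -3 + \left(\left(-31\right) 0 + 5 \left(2 + 0\right)\right) = -3 + \left(0 + 5 \cdot 2\right) = -3 + \left(0 + 10\right) = -3 + 10 = 7$)
$\left(-25846 + Y{\left(14 \right)} \left(-24\right)\right) + U = \left(-25846 - -432\right) + 7 = \left(-25846 + 432\right) + 7 = -25414 + 7 = -25407$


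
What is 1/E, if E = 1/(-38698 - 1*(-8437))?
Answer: -30261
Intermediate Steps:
E = -1/30261 (E = 1/(-38698 + 8437) = 1/(-30261) = -1/30261 ≈ -3.3046e-5)
1/E = 1/(-1/30261) = -30261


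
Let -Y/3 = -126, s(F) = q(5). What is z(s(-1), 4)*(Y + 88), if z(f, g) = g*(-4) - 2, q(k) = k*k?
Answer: -8388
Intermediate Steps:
q(k) = k²
s(F) = 25 (s(F) = 5² = 25)
Y = 378 (Y = -3*(-126) = 378)
z(f, g) = -2 - 4*g (z(f, g) = -4*g - 2 = -2 - 4*g)
z(s(-1), 4)*(Y + 88) = (-2 - 4*4)*(378 + 88) = (-2 - 16)*466 = -18*466 = -8388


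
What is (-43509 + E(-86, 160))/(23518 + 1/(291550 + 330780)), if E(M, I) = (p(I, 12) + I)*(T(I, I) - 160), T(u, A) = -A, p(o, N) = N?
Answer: -61329999170/14635956941 ≈ -4.1904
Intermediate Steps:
T(u, A) = -A
E(M, I) = (-160 - I)*(12 + I) (E(M, I) = (12 + I)*(-I - 160) = (12 + I)*(-160 - I) = (-160 - I)*(12 + I))
(-43509 + E(-86, 160))/(23518 + 1/(291550 + 330780)) = (-43509 + (-1920 - 1*160² - 172*160))/(23518 + 1/(291550 + 330780)) = (-43509 + (-1920 - 1*25600 - 27520))/(23518 + 1/622330) = (-43509 + (-1920 - 25600 - 27520))/(23518 + 1/622330) = (-43509 - 55040)/(14635956941/622330) = -98549*622330/14635956941 = -61329999170/14635956941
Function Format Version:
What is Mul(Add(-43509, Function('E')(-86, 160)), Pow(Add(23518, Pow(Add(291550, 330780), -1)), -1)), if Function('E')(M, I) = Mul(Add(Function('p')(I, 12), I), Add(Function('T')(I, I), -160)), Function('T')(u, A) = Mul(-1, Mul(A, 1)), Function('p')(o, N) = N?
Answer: Rational(-61329999170, 14635956941) ≈ -4.1904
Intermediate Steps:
Function('T')(u, A) = Mul(-1, A)
Function('E')(M, I) = Mul(Add(-160, Mul(-1, I)), Add(12, I)) (Function('E')(M, I) = Mul(Add(12, I), Add(Mul(-1, I), -160)) = Mul(Add(12, I), Add(-160, Mul(-1, I))) = Mul(Add(-160, Mul(-1, I)), Add(12, I)))
Mul(Add(-43509, Function('E')(-86, 160)), Pow(Add(23518, Pow(Add(291550, 330780), -1)), -1)) = Mul(Add(-43509, Add(-1920, Mul(-1, Pow(160, 2)), Mul(-172, 160))), Pow(Add(23518, Pow(Add(291550, 330780), -1)), -1)) = Mul(Add(-43509, Add(-1920, Mul(-1, 25600), -27520)), Pow(Add(23518, Pow(622330, -1)), -1)) = Mul(Add(-43509, Add(-1920, -25600, -27520)), Pow(Add(23518, Rational(1, 622330)), -1)) = Mul(Add(-43509, -55040), Pow(Rational(14635956941, 622330), -1)) = Mul(-98549, Rational(622330, 14635956941)) = Rational(-61329999170, 14635956941)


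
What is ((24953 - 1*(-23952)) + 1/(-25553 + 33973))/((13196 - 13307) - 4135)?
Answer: -411780101/35751320 ≈ -11.518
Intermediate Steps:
((24953 - 1*(-23952)) + 1/(-25553 + 33973))/((13196 - 13307) - 4135) = ((24953 + 23952) + 1/8420)/(-111 - 4135) = (48905 + 1/8420)/(-4246) = (411780101/8420)*(-1/4246) = -411780101/35751320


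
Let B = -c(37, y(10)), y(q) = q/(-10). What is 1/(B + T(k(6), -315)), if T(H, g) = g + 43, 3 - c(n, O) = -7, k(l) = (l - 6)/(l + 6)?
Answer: -1/282 ≈ -0.0035461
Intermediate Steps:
y(q) = -q/10 (y(q) = q*(-⅒) = -q/10)
k(l) = (-6 + l)/(6 + l)
c(n, O) = 10 (c(n, O) = 3 - 1*(-7) = 3 + 7 = 10)
B = -10 (B = -1*10 = -10)
T(H, g) = 43 + g
1/(B + T(k(6), -315)) = 1/(-10 + (43 - 315)) = 1/(-10 - 272) = 1/(-282) = -1/282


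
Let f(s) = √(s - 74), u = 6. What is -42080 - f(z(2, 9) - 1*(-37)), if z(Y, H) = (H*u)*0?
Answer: -42080 - I*√37 ≈ -42080.0 - 6.0828*I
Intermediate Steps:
z(Y, H) = 0 (z(Y, H) = (H*6)*0 = (6*H)*0 = 0)
f(s) = √(-74 + s)
-42080 - f(z(2, 9) - 1*(-37)) = -42080 - √(-74 + (0 - 1*(-37))) = -42080 - √(-74 + (0 + 37)) = -42080 - √(-74 + 37) = -42080 - √(-37) = -42080 - I*√37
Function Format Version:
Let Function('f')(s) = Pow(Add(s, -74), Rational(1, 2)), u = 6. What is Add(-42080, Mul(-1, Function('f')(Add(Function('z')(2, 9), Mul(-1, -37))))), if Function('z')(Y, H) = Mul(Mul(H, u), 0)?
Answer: Add(-42080, Mul(-1, I, Pow(37, Rational(1, 2)))) ≈ Add(-42080., Mul(-6.0828, I))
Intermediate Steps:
Function('z')(Y, H) = 0 (Function('z')(Y, H) = Mul(Mul(H, 6), 0) = Mul(Mul(6, H), 0) = 0)
Function('f')(s) = Pow(Add(-74, s), Rational(1, 2))
Add(-42080, Mul(-1, Function('f')(Add(Function('z')(2, 9), Mul(-1, -37))))) = Add(-42080, Mul(-1, Pow(Add(-74, Add(0, Mul(-1, -37))), Rational(1, 2)))) = Add(-42080, Mul(-1, Pow(Add(-74, Add(0, 37)), Rational(1, 2)))) = Add(-42080, Mul(-1, Pow(Add(-74, 37), Rational(1, 2)))) = Add(-42080, Mul(-1, Pow(-37, Rational(1, 2)))) = Add(-42080, Mul(-1, Mul(I, Pow(37, Rational(1, 2))))) = Add(-42080, Mul(-1, I, Pow(37, Rational(1, 2))))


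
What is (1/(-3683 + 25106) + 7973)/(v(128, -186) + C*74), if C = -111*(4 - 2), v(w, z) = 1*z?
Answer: -85402790/177960861 ≈ -0.47990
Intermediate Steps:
v(w, z) = z
C = -222 (C = -111*2 = -222)
(1/(-3683 + 25106) + 7973)/(v(128, -186) + C*74) = (1/(-3683 + 25106) + 7973)/(-186 - 222*74) = (1/21423 + 7973)/(-186 - 16428) = (1/21423 + 7973)/(-16614) = (170805580/21423)*(-1/16614) = -85402790/177960861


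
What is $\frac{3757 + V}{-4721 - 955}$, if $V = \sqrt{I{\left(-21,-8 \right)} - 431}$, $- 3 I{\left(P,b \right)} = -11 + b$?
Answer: $- \frac{3757}{5676} - \frac{7 i \sqrt{78}}{17028} \approx -0.66191 - 0.0036306 i$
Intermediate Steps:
$I{\left(P,b \right)} = \frac{11}{3} - \frac{b}{3}$ ($I{\left(P,b \right)} = - \frac{-11 + b}{3} = \frac{11}{3} - \frac{b}{3}$)
$V = \frac{7 i \sqrt{78}}{3}$ ($V = \sqrt{\left(\frac{11}{3} - - \frac{8}{3}\right) - 431} = \sqrt{\left(\frac{11}{3} + \frac{8}{3}\right) - 431} = \sqrt{\frac{19}{3} - 431} = \sqrt{- \frac{1274}{3}} = \frac{7 i \sqrt{78}}{3} \approx 20.607 i$)
$\frac{3757 + V}{-4721 - 955} = \frac{3757 + \frac{7 i \sqrt{78}}{3}}{-4721 - 955} = \frac{3757 + \frac{7 i \sqrt{78}}{3}}{-5676} = \left(3757 + \frac{7 i \sqrt{78}}{3}\right) \left(- \frac{1}{5676}\right) = - \frac{3757}{5676} - \frac{7 i \sqrt{78}}{17028}$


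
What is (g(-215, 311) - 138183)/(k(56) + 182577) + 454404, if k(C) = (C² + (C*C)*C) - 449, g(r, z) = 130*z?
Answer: 163985217767/360880 ≈ 4.5440e+5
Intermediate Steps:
k(C) = -449 + C² + C³ (k(C) = (C² + C²*C) - 449 = (C² + C³) - 449 = -449 + C² + C³)
(g(-215, 311) - 138183)/(k(56) + 182577) + 454404 = (130*311 - 138183)/((-449 + 56² + 56³) + 182577) + 454404 = (40430 - 138183)/((-449 + 3136 + 175616) + 182577) + 454404 = -97753/(178303 + 182577) + 454404 = -97753/360880 + 454404 = 163985217767/360880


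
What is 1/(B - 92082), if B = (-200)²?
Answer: -1/52082 ≈ -1.9200e-5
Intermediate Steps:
B = 40000
1/(B - 92082) = 1/(40000 - 92082) = 1/(-52082) = -1/52082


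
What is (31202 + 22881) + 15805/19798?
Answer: 1070751039/19798 ≈ 54084.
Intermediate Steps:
(31202 + 22881) + 15805/19798 = 54083 + 15805*(1/19798) = 54083 + 15805/19798 = 1070751039/19798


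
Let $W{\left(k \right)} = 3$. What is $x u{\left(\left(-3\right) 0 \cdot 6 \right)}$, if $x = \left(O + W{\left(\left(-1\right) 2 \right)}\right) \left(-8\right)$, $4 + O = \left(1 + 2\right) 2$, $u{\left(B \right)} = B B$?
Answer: $0$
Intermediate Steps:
$u{\left(B \right)} = B^{2}$
$O = 2$ ($O = -4 + \left(1 + 2\right) 2 = -4 + 3 \cdot 2 = -4 + 6 = 2$)
$x = -40$ ($x = \left(2 + 3\right) \left(-8\right) = 5 \left(-8\right) = -40$)
$x u{\left(\left(-3\right) 0 \cdot 6 \right)} = - 40 \left(\left(-3\right) 0 \cdot 6\right)^{2} = - 40 \left(0 \cdot 6\right)^{2} = - 40 \cdot 0^{2} = \left(-40\right) 0 = 0$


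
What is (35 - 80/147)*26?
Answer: 131690/147 ≈ 895.85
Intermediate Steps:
(35 - 80/147)*26 = (5065/147)*26 = 131690/147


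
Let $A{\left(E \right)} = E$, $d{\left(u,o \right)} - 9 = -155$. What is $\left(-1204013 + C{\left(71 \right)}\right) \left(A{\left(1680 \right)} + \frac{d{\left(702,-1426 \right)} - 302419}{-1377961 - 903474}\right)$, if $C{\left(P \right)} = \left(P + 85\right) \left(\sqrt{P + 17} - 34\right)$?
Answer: $- \frac{927089831044341}{456287} + \frac{18398944152 \sqrt{22}}{35099} \approx -2.0294 \cdot 10^{9}$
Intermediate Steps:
$d{\left(u,o \right)} = -146$ ($d{\left(u,o \right)} = 9 - 155 = -146$)
$C{\left(P \right)} = \left(-34 + \sqrt{17 + P}\right) \left(85 + P\right)$ ($C{\left(P \right)} = \left(85 + P\right) \left(\sqrt{17 + P} - 34\right) = \left(85 + P\right) \left(-34 + \sqrt{17 + P}\right) = \left(-34 + \sqrt{17 + P}\right) \left(85 + P\right)$)
$\left(-1204013 + C{\left(71 \right)}\right) \left(A{\left(1680 \right)} + \frac{d{\left(702,-1426 \right)} - 302419}{-1377961 - 903474}\right) = \left(-1204013 + \left(-2890 - 2414 + 85 \sqrt{17 + 71} + 71 \sqrt{17 + 71}\right)\right) \left(1680 + \frac{-146 - 302419}{-1377961 - 903474}\right) = \left(-1204013 + \left(-2890 - 2414 + 85 \sqrt{88} + 71 \sqrt{88}\right)\right) \left(1680 - \frac{302565}{-2281435}\right) = \left(-1204013 + \left(-2890 - 2414 + 85 \cdot 2 \sqrt{22} + 71 \cdot 2 \sqrt{22}\right)\right) \left(1680 - - \frac{60513}{456287}\right) = \left(-1204013 + \left(-2890 - 2414 + 170 \sqrt{22} + 142 \sqrt{22}\right)\right) \left(1680 + \frac{60513}{456287}\right) = \left(-1204013 - \left(5304 - 312 \sqrt{22}\right)\right) \frac{766622673}{456287} = \left(-1209317 + 312 \sqrt{22}\right) \frac{766622673}{456287} = - \frac{927089831044341}{456287} + \frac{18398944152 \sqrt{22}}{35099}$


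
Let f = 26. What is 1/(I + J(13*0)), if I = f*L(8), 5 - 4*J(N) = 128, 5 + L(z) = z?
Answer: 4/189 ≈ 0.021164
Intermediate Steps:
L(z) = -5 + z
J(N) = -123/4 (J(N) = 5/4 - ¼*128 = 5/4 - 32 = -123/4)
I = 78 (I = 26*(-5 + 8) = 26*3 = 78)
1/(I + J(13*0)) = 1/(78 - 123/4) = 1/(189/4) = 4/189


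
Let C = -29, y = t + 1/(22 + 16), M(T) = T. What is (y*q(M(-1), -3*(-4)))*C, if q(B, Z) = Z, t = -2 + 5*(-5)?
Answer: 178350/19 ≈ 9386.8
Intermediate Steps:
t = -27 (t = -2 - 25 = -27)
y = -1025/38 (y = -27 + 1/(22 + 16) = -27 + 1/38 = -1025/38 ≈ -26.974)
(y*q(M(-1), -3*(-4)))*C = -(-3075)*(-4)/38*(-29) = -1025/38*12*(-29) = -6150/19*(-29) = 178350/19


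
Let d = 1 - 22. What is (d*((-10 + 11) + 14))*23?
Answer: -7245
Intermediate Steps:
d = -21
(d*((-10 + 11) + 14))*23 = -21*((-10 + 11) + 14)*23 = -21*(1 + 14)*23 = -21*15*23 = -315*23 = -7245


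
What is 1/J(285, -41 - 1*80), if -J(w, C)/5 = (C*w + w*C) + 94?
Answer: 1/344380 ≈ 2.9038e-6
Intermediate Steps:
J(w, C) = -470 - 10*C*w (J(w, C) = -5*((C*w + w*C) + 94) = -5*((C*w + C*w) + 94) = -5*(2*C*w + 94) = -5*(94 + 2*C*w) = -470 - 10*C*w)
1/J(285, -41 - 1*80) = 1/(-470 - 10*(-41 - 1*80)*285) = 1/(-470 - 10*(-41 - 80)*285) = 1/(-470 - 10*(-121)*285) = 1/(-470 + 344850) = 1/344380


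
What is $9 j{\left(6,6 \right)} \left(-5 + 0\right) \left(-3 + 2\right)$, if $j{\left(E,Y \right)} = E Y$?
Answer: $1620$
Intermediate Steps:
$9 j{\left(6,6 \right)} \left(-5 + 0\right) \left(-3 + 2\right) = 9 \cdot 6 \cdot 6 \left(-5 + 0\right) \left(-3 + 2\right) = 9 \cdot 36 \left(-5\right) \left(-1\right) = 9 \left(-180\right) \left(-1\right) = \left(-1620\right) \left(-1\right) = 1620$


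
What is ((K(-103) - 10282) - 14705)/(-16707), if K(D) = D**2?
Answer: 14378/16707 ≈ 0.86060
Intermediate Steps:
((K(-103) - 10282) - 14705)/(-16707) = (((-103)**2 - 10282) - 14705)/(-16707) = ((10609 - 10282) - 14705)*(-1/16707) = (327 - 14705)*(-1/16707) = -14378*(-1/16707) = 14378/16707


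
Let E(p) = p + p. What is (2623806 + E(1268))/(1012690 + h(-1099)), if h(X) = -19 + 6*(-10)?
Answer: 2626342/1012611 ≈ 2.5936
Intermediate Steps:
h(X) = -79 (h(X) = -19 - 60 = -79)
E(p) = 2*p
(2623806 + E(1268))/(1012690 + h(-1099)) = (2623806 + 2*1268)/(1012690 - 79) = (2623806 + 2536)/1012611 = 2626342*(1/1012611) = 2626342/1012611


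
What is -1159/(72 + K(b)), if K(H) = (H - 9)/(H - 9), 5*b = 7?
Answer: -1159/73 ≈ -15.877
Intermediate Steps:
b = 7/5 (b = (⅕)*7 = 7/5 ≈ 1.4000)
K(H) = 1 (K(H) = (-9 + H)/(-9 + H) = 1)
-1159/(72 + K(b)) = -1159/(72 + 1) = -1159/73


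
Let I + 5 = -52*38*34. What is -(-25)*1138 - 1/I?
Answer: 1911527051/67189 ≈ 28450.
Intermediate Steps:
I = -67189 (I = -5 - 52*38*34 = -5 - 1976*34 = -5 - 67184 = -67189)
-(-25)*1138 - 1/I = -(-25)*1138 - 1/(-67189) = -25*(-1138) - 1*(-1/67189) = 28450 + 1/67189 = 1911527051/67189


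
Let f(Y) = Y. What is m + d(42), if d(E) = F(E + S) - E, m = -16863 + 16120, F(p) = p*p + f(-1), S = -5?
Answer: 583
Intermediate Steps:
F(p) = -1 + p² (F(p) = p*p - 1 = p² - 1 = -1 + p²)
m = -743
d(E) = -1 + (-5 + E)² - E (d(E) = (-1 + (E - 5)²) - E = (-1 + (-5 + E)²) - E = -1 + (-5 + E)² - E)
m + d(42) = -743 + (-1 + (-5 + 42)² - 1*42) = -743 + (-1 + 37² - 42) = -743 + (-1 + 1369 - 42) = -743 + 1326 = 583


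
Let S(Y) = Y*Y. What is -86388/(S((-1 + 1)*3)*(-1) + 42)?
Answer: -14398/7 ≈ -2056.9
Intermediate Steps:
S(Y) = Y²
-86388/(S((-1 + 1)*3)*(-1) + 42) = -86388/(((-1 + 1)*3)²*(-1) + 42) = -86388/((0*3)²*(-1) + 42) = -86388/(0²*(-1) + 42) = -86388/(0*(-1) + 42) = -86388/(0 + 42) = -86388/42 = -86388*1/42 = -14398/7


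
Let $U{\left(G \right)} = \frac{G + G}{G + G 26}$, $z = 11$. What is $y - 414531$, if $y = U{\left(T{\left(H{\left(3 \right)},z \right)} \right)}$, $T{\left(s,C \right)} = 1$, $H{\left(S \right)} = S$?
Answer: $- \frac{11192335}{27} \approx -4.1453 \cdot 10^{5}$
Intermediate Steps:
$U{\left(G \right)} = \frac{2}{27}$ ($U{\left(G \right)} = \frac{2 G}{G + 26 G} = \frac{2 G}{27 G} = 2 G \frac{1}{27 G} = \frac{2}{27}$)
$y = \frac{2}{27} \approx 0.074074$
$y - 414531 = \frac{2}{27} - 414531 = - \frac{11192335}{27}$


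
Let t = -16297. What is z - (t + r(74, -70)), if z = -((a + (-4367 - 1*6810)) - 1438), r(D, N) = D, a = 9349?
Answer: 19489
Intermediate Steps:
z = 3266 (z = -((9349 + (-4367 - 1*6810)) - 1438) = -((9349 + (-4367 - 6810)) - 1438) = -((9349 - 11177) - 1438) = -(-1828 - 1438) = -1*(-3266) = 3266)
z - (t + r(74, -70)) = 3266 - (-16297 + 74) = 3266 - 1*(-16223) = 3266 + 16223 = 19489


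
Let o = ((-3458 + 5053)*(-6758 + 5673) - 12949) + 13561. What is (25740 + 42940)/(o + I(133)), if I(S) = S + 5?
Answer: -13736/345965 ≈ -0.039703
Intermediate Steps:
I(S) = 5 + S
o = -1729963 (o = (1595*(-1085) - 12949) + 13561 = (-1730575 - 12949) + 13561 = -1743524 + 13561 = -1729963)
(25740 + 42940)/(o + I(133)) = (25740 + 42940)/(-1729963 + (5 + 133)) = 68680/(-1729963 + 138) = 68680/(-1729825) = 68680*(-1/1729825) = -13736/345965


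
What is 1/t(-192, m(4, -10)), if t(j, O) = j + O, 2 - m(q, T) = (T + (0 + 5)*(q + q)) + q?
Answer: -1/224 ≈ -0.0044643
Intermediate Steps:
m(q, T) = 2 - T - 11*q (m(q, T) = 2 - ((T + (0 + 5)*(q + q)) + q) = 2 - ((T + 5*(2*q)) + q) = 2 - ((T + 10*q) + q) = 2 - (T + 11*q) = 2 + (-T - 11*q) = 2 - T - 11*q)
t(j, O) = O + j
1/t(-192, m(4, -10)) = 1/((2 - 1*(-10) - 11*4) - 192) = 1/((2 + 10 - 44) - 192) = 1/(-32 - 192) = 1/(-224) = -1/224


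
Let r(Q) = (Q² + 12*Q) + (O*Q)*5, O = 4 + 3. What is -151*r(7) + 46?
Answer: -57032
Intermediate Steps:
O = 7
r(Q) = Q² + 47*Q (r(Q) = (Q² + 12*Q) + (7*Q)*5 = (Q² + 12*Q) + 35*Q = Q² + 47*Q)
-151*r(7) + 46 = -1057*(47 + 7) + 46 = -1057*54 + 46 = -151*378 + 46 = -57078 + 46 = -57032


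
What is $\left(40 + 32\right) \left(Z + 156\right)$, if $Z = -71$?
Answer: $6120$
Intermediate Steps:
$\left(40 + 32\right) \left(Z + 156\right) = \left(40 + 32\right) \left(-71 + 156\right) = 72 \cdot 85 = 6120$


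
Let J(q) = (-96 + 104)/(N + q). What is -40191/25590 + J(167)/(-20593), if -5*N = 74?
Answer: -209948385581/133675958690 ≈ -1.5706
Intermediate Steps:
N = -74/5 (N = -⅕*74 = -74/5 ≈ -14.800)
J(q) = 8/(-74/5 + q) (J(q) = (-96 + 104)/(-74/5 + q) = 8/(-74/5 + q))
-40191/25590 + J(167)/(-20593) = -40191/25590 + (40/(-74 + 5*167))/(-20593) = -40191*1/25590 + (40/(-74 + 835))*(-1/20593) = -13397/8530 + (40/761)*(-1/20593) = -13397/8530 - 40/15671273 = -209948385581/133675958690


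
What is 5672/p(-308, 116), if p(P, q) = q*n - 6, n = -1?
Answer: -2836/61 ≈ -46.492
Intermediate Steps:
p(P, q) = -6 - q (p(P, q) = q*(-1) - 6 = -q - 6 = -6 - q)
5672/p(-308, 116) = 5672/(-6 - 1*116) = 5672/(-6 - 116) = 5672/(-122) = 5672*(-1/122) = -2836/61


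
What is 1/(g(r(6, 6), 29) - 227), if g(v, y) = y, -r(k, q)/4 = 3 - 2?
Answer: -1/198 ≈ -0.0050505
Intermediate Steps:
r(k, q) = -4 (r(k, q) = -4*(3 - 2) = -4*1 = -4)
1/(g(r(6, 6), 29) - 227) = 1/(29 - 227) = 1/(-198) = -1/198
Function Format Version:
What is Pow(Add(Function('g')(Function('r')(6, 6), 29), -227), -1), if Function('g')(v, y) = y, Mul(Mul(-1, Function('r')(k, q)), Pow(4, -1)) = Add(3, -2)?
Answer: Rational(-1, 198) ≈ -0.0050505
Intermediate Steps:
Function('r')(k, q) = -4 (Function('r')(k, q) = Mul(-4, Add(3, -2)) = Mul(-4, 1) = -4)
Pow(Add(Function('g')(Function('r')(6, 6), 29), -227), -1) = Pow(Add(29, -227), -1) = Pow(-198, -1) = Rational(-1, 198)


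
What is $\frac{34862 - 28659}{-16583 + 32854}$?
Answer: $\frac{6203}{16271} \approx 0.38123$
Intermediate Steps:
$\frac{34862 - 28659}{-16583 + 32854} = \frac{6203}{16271}$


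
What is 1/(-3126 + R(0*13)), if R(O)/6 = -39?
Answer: -1/3360 ≈ -0.00029762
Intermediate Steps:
R(O) = -234 (R(O) = 6*(-39) = -234)
1/(-3126 + R(0*13)) = 1/(-3126 - 234) = 1/(-3360) = -1/3360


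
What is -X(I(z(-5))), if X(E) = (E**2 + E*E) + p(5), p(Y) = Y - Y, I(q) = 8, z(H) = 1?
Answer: -128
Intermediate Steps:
p(Y) = 0
X(E) = 2*E**2 (X(E) = (E**2 + E*E) + 0 = (E**2 + E**2) + 0 = 2*E**2 + 0 = 2*E**2)
-X(I(z(-5))) = -2*8**2 = -2*64 = -1*128 = -128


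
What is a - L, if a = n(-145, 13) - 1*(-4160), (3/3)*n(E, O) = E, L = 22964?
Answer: -18949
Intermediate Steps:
n(E, O) = E
a = 4015 (a = -145 - 1*(-4160) = -145 + 4160 = 4015)
a - L = 4015 - 1*22964 = 4015 - 22964 = -18949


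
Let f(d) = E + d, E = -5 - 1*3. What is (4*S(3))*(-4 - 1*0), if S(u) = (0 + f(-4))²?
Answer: -2304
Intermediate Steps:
E = -8 (E = -5 - 3 = -8)
f(d) = -8 + d
S(u) = 144 (S(u) = (0 + (-8 - 4))² = (0 - 12)² = (-12)² = 144)
(4*S(3))*(-4 - 1*0) = (4*144)*(-4 - 1*0) = 576*(-4 + 0) = 576*(-4) = -2304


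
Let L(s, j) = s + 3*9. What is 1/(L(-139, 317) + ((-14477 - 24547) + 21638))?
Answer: -1/17498 ≈ -5.7149e-5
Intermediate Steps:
L(s, j) = 27 + s (L(s, j) = s + 27 = 27 + s)
1/(L(-139, 317) + ((-14477 - 24547) + 21638)) = 1/((27 - 139) + ((-14477 - 24547) + 21638)) = 1/(-112 + (-39024 + 21638)) = 1/(-112 - 17386) = 1/(-17498) = -1/17498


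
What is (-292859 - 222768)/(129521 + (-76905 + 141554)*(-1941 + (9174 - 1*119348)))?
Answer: 515627/7247993114 ≈ 7.1141e-5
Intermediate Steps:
(-292859 - 222768)/(129521 + (-76905 + 141554)*(-1941 + (9174 - 1*119348))) = -515627/(129521 + 64649*(-1941 + (9174 - 119348))) = -515627/(129521 + 64649*(-1941 - 110174)) = -515627/(129521 + 64649*(-112115)) = -515627/(129521 - 7248122635) = -515627/(-7247993114) = -515627*(-1/7247993114) = 515627/7247993114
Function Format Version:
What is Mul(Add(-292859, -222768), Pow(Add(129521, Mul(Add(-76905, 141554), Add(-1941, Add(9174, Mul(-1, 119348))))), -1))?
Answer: Rational(515627, 7247993114) ≈ 7.1141e-5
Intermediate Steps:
Mul(Add(-292859, -222768), Pow(Add(129521, Mul(Add(-76905, 141554), Add(-1941, Add(9174, Mul(-1, 119348))))), -1)) = Mul(-515627, Pow(Add(129521, Mul(64649, Add(-1941, Add(9174, -119348)))), -1)) = Mul(-515627, Pow(Add(129521, Mul(64649, Add(-1941, -110174))), -1)) = Mul(-515627, Pow(Add(129521, Mul(64649, -112115)), -1)) = Mul(-515627, Pow(Add(129521, -7248122635), -1)) = Mul(-515627, Pow(-7247993114, -1)) = Mul(-515627, Rational(-1, 7247993114)) = Rational(515627, 7247993114)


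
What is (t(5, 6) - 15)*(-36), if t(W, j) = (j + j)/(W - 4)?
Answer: 108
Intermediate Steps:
t(W, j) = 2*j/(-4 + W) (t(W, j) = (2*j)/(-4 + W) = 2*j/(-4 + W))
(t(5, 6) - 15)*(-36) = (2*6/(-4 + 5) - 15)*(-36) = (2*6/1 - 15)*(-36) = (2*6*1 - 15)*(-36) = (12 - 15)*(-36) = -3*(-36) = 108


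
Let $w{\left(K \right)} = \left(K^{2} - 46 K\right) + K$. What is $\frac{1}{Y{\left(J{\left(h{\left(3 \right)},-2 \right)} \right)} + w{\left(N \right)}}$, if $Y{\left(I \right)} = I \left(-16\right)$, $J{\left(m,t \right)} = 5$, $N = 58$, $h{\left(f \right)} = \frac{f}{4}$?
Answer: $\frac{1}{674} \approx 0.0014837$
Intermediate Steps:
$h{\left(f \right)} = \frac{f}{4}$ ($h{\left(f \right)} = f \frac{1}{4} = \frac{f}{4}$)
$Y{\left(I \right)} = - 16 I$
$w{\left(K \right)} = K^{2} - 45 K$
$\frac{1}{Y{\left(J{\left(h{\left(3 \right)},-2 \right)} \right)} + w{\left(N \right)}} = \frac{1}{\left(-16\right) 5 + 58 \left(-45 + 58\right)} = \frac{1}{-80 + 58 \cdot 13} = \frac{1}{-80 + 754} = \frac{1}{674}$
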